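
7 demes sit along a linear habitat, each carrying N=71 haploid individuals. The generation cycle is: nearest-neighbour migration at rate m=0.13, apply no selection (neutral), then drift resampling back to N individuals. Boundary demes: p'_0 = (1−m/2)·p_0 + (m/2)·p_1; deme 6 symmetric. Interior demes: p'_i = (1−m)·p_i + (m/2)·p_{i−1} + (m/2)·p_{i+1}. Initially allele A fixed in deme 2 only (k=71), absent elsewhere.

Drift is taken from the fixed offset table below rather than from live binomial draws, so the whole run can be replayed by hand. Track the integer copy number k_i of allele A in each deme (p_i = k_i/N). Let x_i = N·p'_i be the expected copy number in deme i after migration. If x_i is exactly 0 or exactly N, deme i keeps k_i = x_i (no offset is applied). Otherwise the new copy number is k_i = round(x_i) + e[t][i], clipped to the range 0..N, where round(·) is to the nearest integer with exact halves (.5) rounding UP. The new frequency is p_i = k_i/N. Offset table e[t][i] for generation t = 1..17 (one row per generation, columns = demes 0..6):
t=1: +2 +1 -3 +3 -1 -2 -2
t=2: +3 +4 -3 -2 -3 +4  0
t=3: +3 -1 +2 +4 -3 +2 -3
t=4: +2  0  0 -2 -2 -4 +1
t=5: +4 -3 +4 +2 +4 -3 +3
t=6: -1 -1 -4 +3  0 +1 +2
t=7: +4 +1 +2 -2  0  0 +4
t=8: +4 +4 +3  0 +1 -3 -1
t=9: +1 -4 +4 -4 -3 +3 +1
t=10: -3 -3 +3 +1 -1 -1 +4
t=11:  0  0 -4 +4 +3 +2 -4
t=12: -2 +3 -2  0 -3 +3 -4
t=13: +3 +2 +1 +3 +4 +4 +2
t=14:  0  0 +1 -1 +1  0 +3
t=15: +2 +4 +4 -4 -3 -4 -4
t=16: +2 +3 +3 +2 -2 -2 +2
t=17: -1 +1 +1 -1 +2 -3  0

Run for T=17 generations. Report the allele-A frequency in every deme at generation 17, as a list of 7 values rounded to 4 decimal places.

[0.3239, 0.4507, 0.4648, 0.2676, 0.1549, 0.0282, 0.0704]

t=0: k=[0 0 71 0 0 0 0]
t=1: x=[0.0000 4.6150 61.7700 4.6150 0.0000 0.0000 0.0000] k=[0 6 59 8 0 0 0]
t=2: x=[0.3900 9.0550 52.2400 10.7950 0.5200 0.0000 0.0000] k=[3 13 49 9 0 0 0]
t=3: x=[3.6500 14.6900 44.0600 11.0150 0.5850 0.0000 0.0000] k=[7 14 46 15 0 0 0]
t=4: x=[7.4550 15.6250 41.9050 16.0400 0.9750 0.0000 0.0000] k=[9 16 42 14 0 0 0]
t=5: x=[9.4550 17.2350 38.4900 14.9100 0.9100 0.0000 0.0000] k=[13 14 42 17 5 0 0]
t=6: x=[13.0650 15.7550 38.5550 17.8450 5.4550 0.3250 0.0000] k=[12 15 35 21 5 1 0]
t=7: x=[12.1950 16.1050 32.7900 20.8700 5.7800 1.1950 0.0650] k=[16 17 35 19 6 1 4]
t=8: x=[16.0650 18.1050 32.7900 19.1950 6.5200 1.5200 3.8050] k=[20 22 36 19 8 0 3]
t=9: x=[20.1300 22.7800 33.9850 19.3900 8.1950 0.7150 2.8050] k=[21 19 38 15 5 4 4]
t=10: x=[20.8700 20.3650 35.2700 15.8450 5.5850 4.0650 4.0000] k=[18 17 38 17 5 3 8]
t=11: x=[17.9350 18.4300 35.2700 17.5850 5.6500 3.4550 7.6750] k=[18 18 31 22 9 5 4]
t=12: x=[18.0000 18.8450 29.5700 21.7400 9.5850 5.1950 4.0650] k=[16 22 28 22 7 8 0]
t=13: x=[16.3900 22.0000 27.2200 21.4150 8.0400 7.4150 0.5200] k=[19 24 28 24 12 11 3]
t=14: x=[19.3250 23.9350 27.4800 23.4800 12.7150 10.5450 3.5200] k=[19 24 28 22 14 11 7]
t=15: x=[19.3250 23.9350 27.3500 21.8700 14.3250 10.9350 7.2600] k=[21 28 31 18 11 7 3]
t=16: x=[21.4550 27.7400 29.9600 18.3900 11.1950 7.0000 3.2600] k=[23 31 33 20 9 5 5]
t=17: x=[23.5200 30.6100 32.0250 20.1300 9.4550 5.2600 5.0000] k=[23 32 33 19 11 2 5]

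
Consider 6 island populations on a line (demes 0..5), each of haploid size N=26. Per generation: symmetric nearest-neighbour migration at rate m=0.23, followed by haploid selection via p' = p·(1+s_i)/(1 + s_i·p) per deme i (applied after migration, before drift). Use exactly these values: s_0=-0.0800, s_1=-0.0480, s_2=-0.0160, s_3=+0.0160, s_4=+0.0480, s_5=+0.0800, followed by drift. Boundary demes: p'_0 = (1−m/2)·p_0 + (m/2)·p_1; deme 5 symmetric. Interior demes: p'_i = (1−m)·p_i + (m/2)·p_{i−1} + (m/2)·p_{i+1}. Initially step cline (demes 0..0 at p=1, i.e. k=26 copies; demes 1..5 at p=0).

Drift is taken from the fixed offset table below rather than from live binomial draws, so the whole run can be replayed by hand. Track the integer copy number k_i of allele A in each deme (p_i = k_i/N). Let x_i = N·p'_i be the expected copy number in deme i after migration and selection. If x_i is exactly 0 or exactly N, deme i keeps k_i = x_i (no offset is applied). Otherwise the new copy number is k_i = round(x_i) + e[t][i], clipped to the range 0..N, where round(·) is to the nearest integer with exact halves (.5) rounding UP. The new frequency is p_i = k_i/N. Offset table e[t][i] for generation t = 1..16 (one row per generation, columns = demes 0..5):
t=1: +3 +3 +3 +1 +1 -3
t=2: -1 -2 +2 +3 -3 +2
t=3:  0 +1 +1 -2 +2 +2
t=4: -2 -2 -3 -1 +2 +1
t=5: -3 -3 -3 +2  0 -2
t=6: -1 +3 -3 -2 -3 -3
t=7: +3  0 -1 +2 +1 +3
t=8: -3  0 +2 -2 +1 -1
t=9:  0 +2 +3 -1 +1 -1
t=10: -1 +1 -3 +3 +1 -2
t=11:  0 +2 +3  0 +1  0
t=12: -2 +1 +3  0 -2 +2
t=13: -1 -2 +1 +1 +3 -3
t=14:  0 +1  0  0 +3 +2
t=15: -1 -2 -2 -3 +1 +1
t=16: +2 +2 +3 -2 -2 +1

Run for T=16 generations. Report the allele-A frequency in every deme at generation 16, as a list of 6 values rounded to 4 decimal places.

t=0: k=[26 0 0 0 0 0]
t=1: x=[22.7822 2.8623 0.0000 0.0000 0.0000 0.0000] k=[26 6 0 0 0 0]
t=2: x=[23.5191 7.3480 0.6792 0.0000 0.0000 0.0000] k=[23 5 3 0 0 0]
t=3: x=[20.5810 6.5950 2.8439 0.3504 0.0000 0.0000] k=[21 8 4 0 0 0]
t=4: x=[19.0903 8.7472 3.9457 0.4672 0.0000 0.0000] k=[17 7 1 0 0 0]
t=5: x=[15.3296 7.2011 1.5513 0.1168 0.0000 0.0000] k=[12 4 0 2 0 0]
t=6: x=[10.5534 4.2812 0.6792 1.5632 0.2409 0.0000] k=[10 7 0 0 0 0]
t=7: x=[9.1546 6.3022 0.7925 0.0000 0.0000 0.0000] k=[12 6 0 0 0 0]
t=8: x=[10.7804 5.7760 0.6792 0.0000 0.0000 0.0000] k=[8 6 3 0 0 0]
t=9: x=[7.3235 5.6641 2.9575 0.3504 0.0000 0.0000] k=[7 8 6 0 0 0]
t=10: x=[6.6923 7.3920 5.4700 0.7007 0.0000 0.0000] k=[6 8 2 4 0 0]
t=11: x=[5.8436 6.8294 2.8785 3.3561 0.4817 0.0000] k=[6 9 6 3 1 0]
t=12: x=[5.9536 8.0344 5.9259 3.1588 1.1661 0.1242] k=[4 9 9 3 0 2]
t=13: x=[4.2691 8.1473 8.2191 3.3915 0.6020 1.9012] k=[3 6 9 4 4 0]
t=14: x=[3.1094 5.7760 7.9905 4.6352 3.6858 0.4961] k=[3 7 8 5 7 2]
t=15: x=[3.2175 6.4144 7.4539 5.6448 6.4189 2.7591] k=[2 4 5 3 7 4]
t=16: x=[2.0658 3.7252 4.5937 3.7405 6.4189 4.6307] k=[4 6 8 2 4 6]

[0.1538, 0.2308, 0.3077, 0.0769, 0.1538, 0.2308]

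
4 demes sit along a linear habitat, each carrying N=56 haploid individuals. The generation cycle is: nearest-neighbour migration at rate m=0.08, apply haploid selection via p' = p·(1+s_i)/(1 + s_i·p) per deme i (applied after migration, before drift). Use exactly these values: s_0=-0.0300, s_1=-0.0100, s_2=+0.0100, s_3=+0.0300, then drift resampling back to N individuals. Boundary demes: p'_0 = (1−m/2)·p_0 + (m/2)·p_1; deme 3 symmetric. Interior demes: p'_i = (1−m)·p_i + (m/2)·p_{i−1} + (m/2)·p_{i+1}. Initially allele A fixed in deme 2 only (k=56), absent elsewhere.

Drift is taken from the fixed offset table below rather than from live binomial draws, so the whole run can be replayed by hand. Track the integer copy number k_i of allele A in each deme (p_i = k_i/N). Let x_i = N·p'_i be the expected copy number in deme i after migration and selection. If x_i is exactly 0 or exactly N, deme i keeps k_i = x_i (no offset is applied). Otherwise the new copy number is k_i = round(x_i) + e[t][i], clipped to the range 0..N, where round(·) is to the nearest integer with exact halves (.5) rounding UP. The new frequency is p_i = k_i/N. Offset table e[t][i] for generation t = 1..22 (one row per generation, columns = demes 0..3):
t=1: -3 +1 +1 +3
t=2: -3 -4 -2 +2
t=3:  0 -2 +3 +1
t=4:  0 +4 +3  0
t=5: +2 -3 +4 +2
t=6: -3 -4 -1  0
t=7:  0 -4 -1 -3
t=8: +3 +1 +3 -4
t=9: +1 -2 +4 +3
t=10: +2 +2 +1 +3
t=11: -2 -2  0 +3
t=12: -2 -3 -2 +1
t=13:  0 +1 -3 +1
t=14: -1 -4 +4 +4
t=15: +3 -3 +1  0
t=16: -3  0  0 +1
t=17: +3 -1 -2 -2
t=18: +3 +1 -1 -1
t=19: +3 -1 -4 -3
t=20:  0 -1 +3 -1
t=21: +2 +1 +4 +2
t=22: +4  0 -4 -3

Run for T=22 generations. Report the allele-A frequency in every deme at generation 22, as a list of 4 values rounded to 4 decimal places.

[0.2679, 0.1250, 0.4464, 0.5000]

t=0: k=[0 0 56 0]
t=1: x=[0.0000 2.2185 51.5608 2.3044] k=[0 3 53 5]
t=2: x=[0.1164 4.8354 49.1401 7.1013] k=[0 1 47 9]
t=3: x=[0.0388 2.7734 43.7356 10.7749] k=[0 1 47 12]
t=4: x=[0.0388 2.7734 43.8549 13.7036] k=[0 7 47 14]
t=5: x=[0.2716 8.2491 44.1731 15.6511] k=[2 5 48 18]
t=6: x=[2.0587 6.5417 45.1672 19.5747] k=[0 3 44 20]
t=7: x=[0.1164 4.4784 41.5071 21.3491] k=[0 0 41 18]
t=8: x=[0.0000 1.6241 38.5597 19.2921] k=[0 3 42 15]
t=9: x=[0.1164 4.3991 39.4761 16.4209] k=[1 2 43 19]
t=10: x=[1.0094 3.5663 40.5117 20.3413] k=[3 6 42 23]
t=11: x=[3.0315 7.2563 39.9143 24.1652] k=[1 5 40 27]
t=12: x=[1.1259 6.1845 38.2010 27.9338] k=[0 3 36 29]
t=13: x=[0.1164 4.1611 34.5319 29.6926] k=[0 5 32 31]
t=14: x=[0.1940 5.8273 31.0178 31.4483] k=[0 2 35 35]
t=15: x=[0.0776 3.2095 33.8134 35.3865] k=[3 0 35 35]
t=16: x=[2.7979 1.5052 33.7336 35.3865] k=[0 2 34 36]
t=17: x=[0.0776 3.1698 32.9351 36.2991] k=[3 2 31 34]
t=18: x=[2.8758 3.1698 30.0986 34.2743] k=[6 4 29 33]
t=19: x=[5.7607 5.0338 28.2993 33.2404] k=[9 4 24 30]
t=20: x=[8.5764 4.9544 23.5757 30.1718] k=[9 4 27 29]
t=21: x=[8.5764 5.0734 26.2987 29.3331] k=[11 6 30 31]
t=22: x=[10.5370 7.0975 29.2191 31.3685] k=[15 7 25 28]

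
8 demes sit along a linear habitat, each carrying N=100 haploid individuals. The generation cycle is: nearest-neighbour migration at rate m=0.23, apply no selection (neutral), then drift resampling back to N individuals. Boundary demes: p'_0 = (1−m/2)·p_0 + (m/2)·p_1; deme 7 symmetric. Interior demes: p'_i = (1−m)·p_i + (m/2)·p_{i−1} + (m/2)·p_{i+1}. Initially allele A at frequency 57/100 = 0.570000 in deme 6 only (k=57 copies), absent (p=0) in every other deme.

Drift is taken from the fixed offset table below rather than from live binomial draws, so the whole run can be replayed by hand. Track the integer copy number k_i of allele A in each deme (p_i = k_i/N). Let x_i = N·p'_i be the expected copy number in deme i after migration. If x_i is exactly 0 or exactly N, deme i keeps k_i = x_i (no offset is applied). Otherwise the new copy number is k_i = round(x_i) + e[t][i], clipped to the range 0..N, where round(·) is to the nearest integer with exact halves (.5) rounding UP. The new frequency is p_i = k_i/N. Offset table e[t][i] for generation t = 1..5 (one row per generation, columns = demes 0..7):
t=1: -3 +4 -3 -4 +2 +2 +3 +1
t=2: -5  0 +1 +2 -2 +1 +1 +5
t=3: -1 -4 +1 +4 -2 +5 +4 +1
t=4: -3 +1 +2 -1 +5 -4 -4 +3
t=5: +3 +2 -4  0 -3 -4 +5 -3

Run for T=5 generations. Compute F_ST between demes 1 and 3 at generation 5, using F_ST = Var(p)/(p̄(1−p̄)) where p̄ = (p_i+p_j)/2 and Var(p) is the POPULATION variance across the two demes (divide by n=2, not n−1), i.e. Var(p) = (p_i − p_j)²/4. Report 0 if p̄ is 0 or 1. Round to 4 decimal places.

t=0: k=[0 0 0 0 0 0 57 0]
t=1: x=[0.0000 0.0000 0.0000 0.0000 0.0000 6.5550 43.8900 6.5550] k=[0 0 0 0 0 9 47 8]
t=2: x=[0.0000 0.0000 0.0000 0.0000 1.0350 12.3350 38.1450 12.4850] k=[0 0 0 0 0 13 39 17]
t=3: x=[0.0000 0.0000 0.0000 0.0000 1.4950 14.4950 33.4800 19.5300] k=[0 0 0 0 0 19 37 21]
t=4: x=[0.0000 0.0000 0.0000 0.0000 2.1850 18.8850 33.0900 22.8400] k=[0 0 0 0 7 15 29 26]
t=5: x=[0.0000 0.0000 0.0000 0.8050 7.1150 15.6900 27.0450 26.3450] k=[0 0 0 1 4 12 32 23]

0.0050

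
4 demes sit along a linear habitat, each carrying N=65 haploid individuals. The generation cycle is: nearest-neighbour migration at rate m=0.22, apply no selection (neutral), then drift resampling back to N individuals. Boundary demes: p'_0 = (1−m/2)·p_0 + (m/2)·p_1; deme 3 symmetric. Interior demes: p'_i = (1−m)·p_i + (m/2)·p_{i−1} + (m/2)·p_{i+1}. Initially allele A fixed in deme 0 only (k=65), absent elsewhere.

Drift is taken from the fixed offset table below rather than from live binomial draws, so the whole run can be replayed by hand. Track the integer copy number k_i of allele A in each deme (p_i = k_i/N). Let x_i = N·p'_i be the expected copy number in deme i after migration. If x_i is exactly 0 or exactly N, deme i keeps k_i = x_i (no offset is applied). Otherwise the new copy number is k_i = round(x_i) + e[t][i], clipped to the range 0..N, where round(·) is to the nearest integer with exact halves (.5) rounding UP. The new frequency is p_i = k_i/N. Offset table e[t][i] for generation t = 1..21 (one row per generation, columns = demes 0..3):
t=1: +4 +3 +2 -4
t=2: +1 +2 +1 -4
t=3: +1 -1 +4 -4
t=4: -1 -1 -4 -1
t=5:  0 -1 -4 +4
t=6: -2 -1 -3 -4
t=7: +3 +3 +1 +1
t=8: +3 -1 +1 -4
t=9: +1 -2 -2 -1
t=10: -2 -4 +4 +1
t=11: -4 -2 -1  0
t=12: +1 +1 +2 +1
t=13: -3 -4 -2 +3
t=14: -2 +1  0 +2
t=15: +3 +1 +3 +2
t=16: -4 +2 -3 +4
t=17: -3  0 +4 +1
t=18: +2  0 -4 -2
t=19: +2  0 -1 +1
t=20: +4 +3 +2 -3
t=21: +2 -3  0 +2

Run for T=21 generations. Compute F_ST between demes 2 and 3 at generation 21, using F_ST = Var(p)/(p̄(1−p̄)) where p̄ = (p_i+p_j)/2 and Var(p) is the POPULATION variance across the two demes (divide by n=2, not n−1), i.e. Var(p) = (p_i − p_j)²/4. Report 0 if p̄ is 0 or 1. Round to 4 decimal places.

0.0013

t=0: k=[65 0 0 0]
t=1: x=[57.8500 7.1500 0.0000 0.0000] k=[62 10 0 0]
t=2: x=[56.2800 14.6200 1.1000 0.0000] k=[57 17 2 0]
t=3: x=[52.6000 19.7500 3.4300 0.2200] k=[54 19 7 0]
t=4: x=[50.1500 21.5300 7.5500 0.7700] k=[49 21 4 0]
t=5: x=[45.9200 22.2100 5.4300 0.4400] k=[46 21 1 4]
t=6: x=[43.2500 21.5500 3.5300 3.6700] k=[41 21 1 0]
t=7: x=[38.8000 21.0000 3.0900 0.1100] k=[42 24 4 1]
t=8: x=[40.0200 23.7800 5.8700 1.3300] k=[43 23 7 0]
t=9: x=[40.8000 23.4400 7.9900 0.7700] k=[42 21 6 0]
t=10: x=[39.6900 21.6600 6.9900 0.6600] k=[38 18 11 2]
t=11: x=[35.8000 19.4300 10.7800 2.9900] k=[32 17 10 3]
t=12: x=[30.3500 17.8800 10.0000 3.7700] k=[31 19 12 5]
t=13: x=[29.6800 19.5500 12.0000 5.7700] k=[27 16 10 9]
t=14: x=[25.7900 16.5500 10.5500 9.1100] k=[24 18 11 11]
t=15: x=[23.3400 17.8900 11.7700 11.0000] k=[26 19 15 13]
t=16: x=[25.2300 19.3300 15.2200 13.2200] k=[21 21 12 17]
t=17: x=[21.0000 20.0100 13.5400 16.4500] k=[18 20 18 17]
t=18: x=[18.2200 19.5600 18.1100 17.1100] k=[20 20 14 15]
t=19: x=[20.0000 19.3400 14.7700 14.8900] k=[22 19 14 16]
t=20: x=[21.6700 18.7800 14.7700 15.7800] k=[26 22 17 13]
t=21: x=[25.5600 21.8900 17.1100 13.4400] k=[28 19 17 15]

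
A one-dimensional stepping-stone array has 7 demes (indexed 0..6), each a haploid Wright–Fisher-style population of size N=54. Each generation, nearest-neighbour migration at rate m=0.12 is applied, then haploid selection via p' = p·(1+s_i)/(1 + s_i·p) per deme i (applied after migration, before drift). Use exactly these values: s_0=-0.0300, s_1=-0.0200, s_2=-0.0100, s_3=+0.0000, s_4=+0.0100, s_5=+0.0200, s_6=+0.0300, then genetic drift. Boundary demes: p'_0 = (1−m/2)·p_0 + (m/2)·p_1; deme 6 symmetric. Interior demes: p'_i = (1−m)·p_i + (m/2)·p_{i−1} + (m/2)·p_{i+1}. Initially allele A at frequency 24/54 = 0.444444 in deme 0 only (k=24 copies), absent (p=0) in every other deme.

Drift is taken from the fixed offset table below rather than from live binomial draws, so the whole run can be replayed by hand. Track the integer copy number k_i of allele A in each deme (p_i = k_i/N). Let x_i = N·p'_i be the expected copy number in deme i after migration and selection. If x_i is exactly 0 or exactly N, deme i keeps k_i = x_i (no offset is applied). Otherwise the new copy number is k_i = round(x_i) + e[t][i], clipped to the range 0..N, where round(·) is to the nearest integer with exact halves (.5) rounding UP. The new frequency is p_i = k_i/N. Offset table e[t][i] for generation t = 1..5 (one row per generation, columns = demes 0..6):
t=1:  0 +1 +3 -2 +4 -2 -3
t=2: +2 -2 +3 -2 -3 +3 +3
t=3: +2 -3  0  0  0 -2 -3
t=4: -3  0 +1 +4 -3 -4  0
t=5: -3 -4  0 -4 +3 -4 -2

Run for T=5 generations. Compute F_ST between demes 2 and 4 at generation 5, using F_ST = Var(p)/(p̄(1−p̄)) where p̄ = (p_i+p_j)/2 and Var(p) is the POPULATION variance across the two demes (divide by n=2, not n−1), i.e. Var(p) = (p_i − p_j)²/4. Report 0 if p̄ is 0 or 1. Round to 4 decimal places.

t=0: k=[24 0 0 0 0 0 0]
t=1: x=[22.1610 1.4120 0.0000 0.0000 0.0000 0.0000 0.0000] k=[22 2 0 0 0 0 0]
t=2: x=[20.4119 3.0218 0.1188 0.0000 0.0000 0.0000 0.0000] k=[22 1 3 0 0 0 0]
t=3: x=[20.3523 2.3345 2.6743 0.1800 0.0000 0.0000 0.0000] k=[22 0 3 0 0 0 0]
t=4: x=[20.2927 1.4708 2.6149 0.1800 0.0000 0.0000 0.0000] k=[17 1 4 4 0 0 0]
t=5: x=[15.6987 2.0989 3.7845 3.7600 0.2424 0.0000 0.0000] k=[13 0 4 0 3 0 0]

0.0014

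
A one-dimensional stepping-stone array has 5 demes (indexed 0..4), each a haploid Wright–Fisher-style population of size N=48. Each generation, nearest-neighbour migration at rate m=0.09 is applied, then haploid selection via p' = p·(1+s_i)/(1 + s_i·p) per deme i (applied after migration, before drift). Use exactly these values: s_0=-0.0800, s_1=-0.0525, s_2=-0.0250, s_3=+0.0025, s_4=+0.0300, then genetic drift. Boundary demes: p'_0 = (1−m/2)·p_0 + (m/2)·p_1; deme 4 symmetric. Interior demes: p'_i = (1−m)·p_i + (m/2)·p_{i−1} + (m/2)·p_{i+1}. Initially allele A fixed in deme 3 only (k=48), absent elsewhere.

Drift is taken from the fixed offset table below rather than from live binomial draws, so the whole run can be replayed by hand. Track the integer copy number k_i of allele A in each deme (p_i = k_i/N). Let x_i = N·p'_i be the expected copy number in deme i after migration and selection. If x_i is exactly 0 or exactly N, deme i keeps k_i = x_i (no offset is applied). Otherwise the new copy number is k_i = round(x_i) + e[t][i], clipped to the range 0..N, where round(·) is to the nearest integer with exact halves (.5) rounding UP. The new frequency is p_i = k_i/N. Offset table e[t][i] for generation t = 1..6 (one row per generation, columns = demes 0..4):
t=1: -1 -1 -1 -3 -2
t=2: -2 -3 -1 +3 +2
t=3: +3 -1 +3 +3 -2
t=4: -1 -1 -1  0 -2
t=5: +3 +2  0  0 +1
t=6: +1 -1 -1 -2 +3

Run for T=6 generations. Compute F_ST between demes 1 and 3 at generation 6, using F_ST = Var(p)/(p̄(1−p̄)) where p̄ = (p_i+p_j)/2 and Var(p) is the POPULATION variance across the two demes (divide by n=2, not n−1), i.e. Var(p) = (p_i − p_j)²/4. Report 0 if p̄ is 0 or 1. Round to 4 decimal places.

0.4174

t=0: k=[0 0 0 48 0]
t=1: x=[0.0000 0.0000 2.1084 43.6898 2.2218] k=[0 0 1 41 0]
t=2: x=[0.0000 0.0426 2.6900 37.3757 1.8982] k=[0 0 2 40 4]
t=3: x=[0.0000 0.0853 3.5362 36.6916 5.7683] k=[0 0 7 40 4]
t=4: x=[0.0000 0.2986 7.9998 36.9163 5.7683] k=[0 0 7 37 4]
t=5: x=[0.0000 0.2986 7.8670 34.1896 5.6302] k=[0 2 8 34 7]
t=6: x=[0.0828 2.0705 8.7179 31.6419 8.4182] k=[1 1 8 30 11]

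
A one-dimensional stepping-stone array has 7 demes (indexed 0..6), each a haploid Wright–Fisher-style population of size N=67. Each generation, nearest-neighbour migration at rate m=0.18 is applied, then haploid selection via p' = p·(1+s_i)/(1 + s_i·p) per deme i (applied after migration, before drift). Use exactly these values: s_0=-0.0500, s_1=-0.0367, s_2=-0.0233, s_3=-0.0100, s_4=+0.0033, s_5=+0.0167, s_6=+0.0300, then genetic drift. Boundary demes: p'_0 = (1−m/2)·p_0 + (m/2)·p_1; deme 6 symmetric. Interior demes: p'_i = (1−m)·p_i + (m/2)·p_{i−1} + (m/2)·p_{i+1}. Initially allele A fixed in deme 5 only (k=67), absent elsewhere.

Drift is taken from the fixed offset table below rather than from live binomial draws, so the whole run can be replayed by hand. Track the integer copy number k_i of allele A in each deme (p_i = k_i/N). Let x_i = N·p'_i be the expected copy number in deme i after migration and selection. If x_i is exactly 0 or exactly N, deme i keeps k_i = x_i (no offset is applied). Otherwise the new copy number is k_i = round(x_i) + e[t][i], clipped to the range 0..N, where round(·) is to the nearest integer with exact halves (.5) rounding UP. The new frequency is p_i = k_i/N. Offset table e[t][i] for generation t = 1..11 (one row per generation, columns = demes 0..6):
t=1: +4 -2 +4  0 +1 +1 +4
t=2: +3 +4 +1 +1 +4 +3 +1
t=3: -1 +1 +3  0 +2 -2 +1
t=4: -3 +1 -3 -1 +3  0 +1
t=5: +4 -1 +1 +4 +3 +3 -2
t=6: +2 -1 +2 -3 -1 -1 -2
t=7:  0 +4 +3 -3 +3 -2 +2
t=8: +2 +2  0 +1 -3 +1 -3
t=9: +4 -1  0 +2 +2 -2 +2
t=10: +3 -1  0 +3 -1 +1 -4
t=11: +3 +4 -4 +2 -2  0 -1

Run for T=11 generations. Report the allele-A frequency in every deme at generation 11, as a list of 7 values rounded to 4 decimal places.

t=0: k=[0 0 0 0 0 67 0]
t=1: x=[0.0000 0.0000 0.0000 0.0000 6.0481 55.1029 6.1942] k=[0 0 0 0 7 56 10]
t=2: x=[0.0000 0.0000 0.0000 0.6238 10.8098 47.6785 14.4726] k=[0 0 0 2 15 51 15]
t=3: x=[0.0000 0.0000 0.1758 2.9614 17.1119 44.7667 18.6350] k=[0 0 3 3 19 43 20]
t=4: x=[0.0000 0.2601 2.6689 4.3985 19.7659 39.0402 22.5097] k=[0 1 0 3 23 39 24]
t=5: x=[0.0855 0.7903 0.3517 4.4877 22.6894 36.4854 25.8175] k=[4 0 1 8 26 39 24]
t=6: x=[3.4674 0.4336 1.5049 8.9121 25.6021 36.7550 25.8175] k=[5 0 4 6 25 36 24]
t=7: x=[4.3372 0.7806 3.7360 7.4631 24.3310 34.2073 25.5455] k=[4 5 7 4 27 32 28]
t=8: x=[3.8974 4.9169 6.4120 6.2825 25.4320 31.4662 28.8445] k=[6 7 6 7 22 32 26]
t=9: x=[5.8119 6.5943 6.0490 8.1875 21.5982 30.8355 27.0152] k=[10 6 6 10 24 29 29]
t=10: x=[9.2244 6.1480 6.2256 10.8086 23.2400 28.8217 29.4871] k=[12 5 6 14 22 30 25]
t=11: x=[10.8939 5.5274 6.4905 13.8890 22.0487 29.1023 25.9181] k=[14 10 2 16 20 29 25]

[0.2090, 0.1493, 0.0299, 0.2388, 0.2985, 0.4328, 0.3731]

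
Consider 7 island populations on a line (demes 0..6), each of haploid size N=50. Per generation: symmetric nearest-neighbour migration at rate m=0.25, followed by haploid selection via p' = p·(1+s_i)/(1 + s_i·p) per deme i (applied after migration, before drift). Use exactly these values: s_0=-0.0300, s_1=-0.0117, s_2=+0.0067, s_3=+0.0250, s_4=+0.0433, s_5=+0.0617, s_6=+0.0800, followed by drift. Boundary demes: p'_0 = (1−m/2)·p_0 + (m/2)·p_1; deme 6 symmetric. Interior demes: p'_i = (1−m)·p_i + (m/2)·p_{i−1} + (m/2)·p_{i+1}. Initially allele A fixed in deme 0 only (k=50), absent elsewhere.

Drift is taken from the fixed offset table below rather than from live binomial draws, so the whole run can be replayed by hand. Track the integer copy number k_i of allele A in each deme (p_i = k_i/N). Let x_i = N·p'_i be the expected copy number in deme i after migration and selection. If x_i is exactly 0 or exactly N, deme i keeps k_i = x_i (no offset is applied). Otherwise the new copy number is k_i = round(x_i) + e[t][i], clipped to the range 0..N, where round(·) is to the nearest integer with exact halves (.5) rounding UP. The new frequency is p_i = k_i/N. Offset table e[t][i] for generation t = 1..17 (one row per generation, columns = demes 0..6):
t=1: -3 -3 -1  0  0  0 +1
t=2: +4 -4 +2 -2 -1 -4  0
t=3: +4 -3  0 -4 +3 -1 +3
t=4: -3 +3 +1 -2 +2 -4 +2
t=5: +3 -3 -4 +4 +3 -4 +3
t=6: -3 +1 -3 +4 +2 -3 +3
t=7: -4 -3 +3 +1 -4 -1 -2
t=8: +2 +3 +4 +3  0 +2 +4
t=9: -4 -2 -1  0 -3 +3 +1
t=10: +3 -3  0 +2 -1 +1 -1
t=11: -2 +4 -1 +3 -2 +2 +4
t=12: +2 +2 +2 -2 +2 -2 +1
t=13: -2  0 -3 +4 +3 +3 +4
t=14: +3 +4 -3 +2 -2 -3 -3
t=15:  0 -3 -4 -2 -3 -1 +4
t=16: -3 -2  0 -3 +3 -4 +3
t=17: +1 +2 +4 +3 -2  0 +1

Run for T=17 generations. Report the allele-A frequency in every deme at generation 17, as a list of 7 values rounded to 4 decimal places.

t=0: k=[50 0 0 0 0 0 0]
t=1: x=[43.5815 6.1859 0.0000 0.0000 0.0000 0.0000 0.0000] k=[41 3 0 0 0 0 0]
t=2: x=[35.9443 7.3013 0.3775 0.0000 0.0000 0.0000 0.0000] k=[40 3 2 0 0 0 0]
t=3: x=[35.0579 7.4253 1.8871 0.2562 0.0000 0.0000 0.0000] k=[39 4 2 0 0 0 0]
t=4: x=[34.2988 8.0452 2.0129 0.2562 0.0000 0.0000 0.0000] k=[31 11 3 0 0 0 0]
t=5: x=[28.1260 12.3900 3.6475 0.3843 0.0000 0.0000 0.0000] k=[31 9 0 4 0 0 0]
t=6: x=[27.8750 10.5269 1.6355 3.0704 0.5214 0.0000 0.0000] k=[25 12 0 7 3 0 0]
t=7: x=[22.9963 12.0172 2.3902 5.7495 3.2515 0.3980 0.0000] k=[19 9 5 7 0 0 0]
t=8: x=[17.4028 9.6580 5.7841 6.0042 0.9122 0.0000 0.0000] k=[19 13 10 9 1 0 0]
t=9: x=[17.8985 13.2600 10.3045 8.2944 1.9530 0.1327 0.0000] k=[14 11 9 8 0 3 0]
t=10: x=[13.3252 11.0235 9.1749 7.2772 1.4328 2.3822 0.4048] k=[16 8 9 9 0 3 0]
t=11: x=[14.6821 9.0375 8.9238 8.0402 1.5629 2.3822 0.4048] k=[13 13 8 11 0 4 4]
t=12: x=[12.7091 12.2657 9.0494 9.4376 1.9530 3.7000 4.2925] k=[15 14 11 7 4 2 5]
t=13: x=[14.5587 13.6330 10.9319 7.2772 4.2883 2.7780 4.9583] k=[13 14 8 11 7 6 9]
t=14: x=[12.8323 13.0114 9.1749 10.3259 7.6455 6.8461 9.1882] k=[16 17 6 12 6 4 6]
t=15: x=[15.7941 15.3744 8.1705 10.7063 6.7435 4.7513 6.1534] k=[16 12 4 9 4 4 10]
t=16: x=[15.1761 11.3961 5.6584 7.9131 4.8060 5.0137 9.8443] k=[12 9 6 5 8 1 13]
t=17: x=[11.3555 8.9135 6.2866 5.6220 7.0013 3.5684 12.1956] k=[12 11 10 9 5 4 13]

[0.2400, 0.2200, 0.2000, 0.1800, 0.1000, 0.0800, 0.2600]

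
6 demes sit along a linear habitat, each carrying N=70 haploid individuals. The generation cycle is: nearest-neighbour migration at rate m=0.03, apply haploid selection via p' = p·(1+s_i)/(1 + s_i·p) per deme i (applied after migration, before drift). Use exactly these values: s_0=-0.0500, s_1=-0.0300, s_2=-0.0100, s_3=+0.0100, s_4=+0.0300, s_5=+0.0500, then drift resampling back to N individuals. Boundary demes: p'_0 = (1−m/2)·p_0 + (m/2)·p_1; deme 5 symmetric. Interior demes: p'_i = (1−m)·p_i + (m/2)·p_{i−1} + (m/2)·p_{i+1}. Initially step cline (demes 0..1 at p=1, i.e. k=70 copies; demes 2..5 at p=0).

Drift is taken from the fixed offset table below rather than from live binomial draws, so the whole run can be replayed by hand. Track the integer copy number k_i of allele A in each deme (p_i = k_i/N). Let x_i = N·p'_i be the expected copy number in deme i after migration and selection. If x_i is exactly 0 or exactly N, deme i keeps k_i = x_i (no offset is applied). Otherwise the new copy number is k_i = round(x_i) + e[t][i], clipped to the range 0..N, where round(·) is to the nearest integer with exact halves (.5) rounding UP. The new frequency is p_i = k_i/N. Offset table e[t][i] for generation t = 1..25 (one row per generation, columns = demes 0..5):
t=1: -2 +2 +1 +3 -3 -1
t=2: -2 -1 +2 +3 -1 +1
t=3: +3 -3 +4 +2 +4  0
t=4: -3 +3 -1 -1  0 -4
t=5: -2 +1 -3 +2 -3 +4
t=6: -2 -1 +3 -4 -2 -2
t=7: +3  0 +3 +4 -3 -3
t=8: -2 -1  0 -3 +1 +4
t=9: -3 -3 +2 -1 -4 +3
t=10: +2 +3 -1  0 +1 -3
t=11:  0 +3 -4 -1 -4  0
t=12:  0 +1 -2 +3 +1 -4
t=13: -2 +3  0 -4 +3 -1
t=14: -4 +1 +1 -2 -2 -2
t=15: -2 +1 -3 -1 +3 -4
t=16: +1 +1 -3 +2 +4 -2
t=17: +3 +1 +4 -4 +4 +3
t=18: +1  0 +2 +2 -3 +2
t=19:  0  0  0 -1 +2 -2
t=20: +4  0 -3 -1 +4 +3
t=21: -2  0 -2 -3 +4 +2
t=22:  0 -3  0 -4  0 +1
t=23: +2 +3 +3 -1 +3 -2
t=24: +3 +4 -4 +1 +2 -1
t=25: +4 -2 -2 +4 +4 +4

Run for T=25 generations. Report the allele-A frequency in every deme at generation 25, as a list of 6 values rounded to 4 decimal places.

t=0: k=[70 70 0 0 0 0]
t=1: x=[70.0000 68.9180 1.0397 0.0000 0.0000 0.0000] k=[70 70 2 0 0 0]
t=2: x=[70.0000 68.9489 2.9614 0.0303 0.0000 0.0000] k=[70 68 5 3 0 0]
t=3: x=[69.9684 66.9987 5.8608 3.0136 0.0463 0.0000] k=[70 64 10 5 4 0]
t=4: x=[69.9053 63.0927 10.6440 5.1069 4.0668 0.0630] k=[67 66 10 4 4 0]
t=5: x=[66.8335 65.0364 10.6589 4.1285 4.0514 0.0630] k=[65 66 8 6 1 4]
t=6: x=[64.7722 64.9748 8.7627 6.0094 1.1530 4.1411] k=[63 64 12 2 0 2]
t=7: x=[62.6858 63.0158 12.5263 2.1406 0.0618 2.0656] k=[66 63 16 6 0 0]
t=8: x=[65.7550 62.1297 16.4283 6.1153 0.0927 0.0000] k=[64 61 16 3 1 0]
t=9: x=[63.6656 60.1142 16.3537 3.1952 1.0450 0.0157] k=[61 57 18 2 0 3]
t=10: x=[60.5277 56.1395 18.2093 2.2314 0.0772 3.0962] k=[63 59 17 2 1 0]
t=11: x=[62.6077 58.1328 17.2739 2.2314 1.0296 0.0157] k=[63 61 13 1 0 0]
t=12: x=[62.6389 60.0529 13.4306 1.1765 0.0154 0.0000] k=[63 61 11 4 1 0]
t=13: x=[62.6389 60.0222 11.5478 4.0982 1.0604 0.0157] k=[61 63 12 0 4 0]
t=14: x=[60.6211 61.9915 12.4816 0.2424 3.9898 0.0630] k=[57 63 13 0 2 0]
t=15: x=[56.5412 61.9454 13.4455 0.2272 1.9965 0.0315] k=[55 63 10 0 5 0]
t=16: x=[54.5101 61.8686 10.5546 0.2272 4.9851 0.0787] k=[56 63 8 2 9 0]
t=17: x=[55.5249 61.8533 8.6585 2.2163 8.9891 0.1417] k=[59 63 13 0 13 3]
t=18: x=[58.5782 61.9761 13.4455 0.3939 12.9643 3.3001] k=[60 62 15 2 10 5]
t=19: x=[59.5833 61.0295 15.3890 2.3374 10.0569 5.3095] k=[60 61 15 1 12 3]
t=20: x=[59.5678 60.0376 15.3592 1.3885 11.9909 3.2844] k=[64 60 12 0 16 6]
t=21: x=[63.6500 59.0618 12.4369 0.4242 15.9715 6.4293] k=[62 59 10 0 20 8]
t=22: x=[61.5825 58.0104 10.4950 0.4545 19.9388 8.5391] k=[62 55 10 0 20 10]
t=23: x=[61.5201 54.0581 10.4354 0.4545 19.9692 10.5808] k=[64 57 13 0 23 9]
t=24: x=[63.6030 56.1090 13.3560 0.5454 22.8981 9.6073] k=[67 60 9 2 25 9]
t=25: x=[66.7392 59.0618 9.5766 2.4736 24.8870 9.6384] k=[70 57 8 6 29 14]

[1.0000, 0.8143, 0.1143, 0.0857, 0.4143, 0.2000]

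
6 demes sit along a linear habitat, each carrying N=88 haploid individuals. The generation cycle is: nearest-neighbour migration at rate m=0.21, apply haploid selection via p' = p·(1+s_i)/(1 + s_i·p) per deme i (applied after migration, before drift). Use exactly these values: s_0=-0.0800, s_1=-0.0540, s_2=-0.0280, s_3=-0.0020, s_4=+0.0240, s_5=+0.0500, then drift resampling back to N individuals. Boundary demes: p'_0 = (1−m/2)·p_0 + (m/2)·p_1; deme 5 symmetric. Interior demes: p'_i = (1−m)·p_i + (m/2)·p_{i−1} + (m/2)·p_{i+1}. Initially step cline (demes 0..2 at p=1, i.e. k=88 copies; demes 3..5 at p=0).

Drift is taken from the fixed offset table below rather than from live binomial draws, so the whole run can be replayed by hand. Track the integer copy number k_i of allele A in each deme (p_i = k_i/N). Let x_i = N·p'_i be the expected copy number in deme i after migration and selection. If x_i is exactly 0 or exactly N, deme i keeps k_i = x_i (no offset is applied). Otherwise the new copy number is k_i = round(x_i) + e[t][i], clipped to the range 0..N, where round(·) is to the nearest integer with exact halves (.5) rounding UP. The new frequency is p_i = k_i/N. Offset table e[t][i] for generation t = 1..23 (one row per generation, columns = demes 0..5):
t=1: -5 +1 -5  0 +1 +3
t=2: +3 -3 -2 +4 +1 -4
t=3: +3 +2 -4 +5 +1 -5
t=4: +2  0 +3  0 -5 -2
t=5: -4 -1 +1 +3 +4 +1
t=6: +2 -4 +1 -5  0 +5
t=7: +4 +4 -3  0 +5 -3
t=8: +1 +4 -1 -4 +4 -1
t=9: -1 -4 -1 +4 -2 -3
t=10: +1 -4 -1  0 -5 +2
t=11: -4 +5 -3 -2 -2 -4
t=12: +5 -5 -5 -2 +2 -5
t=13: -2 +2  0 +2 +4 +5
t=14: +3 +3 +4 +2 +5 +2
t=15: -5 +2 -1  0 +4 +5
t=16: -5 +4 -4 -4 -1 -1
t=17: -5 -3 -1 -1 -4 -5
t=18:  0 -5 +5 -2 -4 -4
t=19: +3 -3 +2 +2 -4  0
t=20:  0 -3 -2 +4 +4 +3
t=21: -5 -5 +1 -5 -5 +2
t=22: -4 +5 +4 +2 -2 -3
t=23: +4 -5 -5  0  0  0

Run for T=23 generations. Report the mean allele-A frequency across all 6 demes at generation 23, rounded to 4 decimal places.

t=0: k=[88 88 88 0 0 0]
t=1: x=[88.0000 88.0000 78.5225 9.2235 0.0000 0.0000] k=[88 88 74 9 0 0]
t=2: x=[88.0000 86.4476 68.2128 14.8553 0.9674 0.0000] k=[88 83 66 19 2 0]
t=3: x=[87.4296 81.4094 62.3368 22.1168 3.6572 0.2205] k=[88 83 58 27 5 0]
t=4: x=[87.4296 80.5291 56.8005 27.9068 6.9350 0.5511] k=[88 81 60 28 2 0]
t=5: x=[87.2017 79.0954 58.2887 28.5913 4.6228 0.2205] k=[83 78 59 32 9 1]
t=6: x=[82.0272 75.9648 57.5974 32.3790 10.7977 1.9300] k=[84 72 59 27 11 7]
t=7: x=[82.3122 71.1517 56.4324 28.6413 12.5124 7.7583] k=[86 75 53 29 18 5]
t=8: x=[84.5813 73.1731 52.1885 30.3252 18.1290 6.6592] k=[86 77 51 26 22 6]
t=9: x=[84.8082 74.5964 50.4951 28.1666 21.1183 8.0290] k=[84 71 49 32 19 5]
t=10: x=[82.1992 69.2489 48.9090 32.3790 19.2493 6.7686] k=[83 65 48 32 14 9]
t=11: x=[80.5615 64.1523 47.4849 31.7494 15.6681 9.9474] k=[77 69 44 30 14 6]
t=12: x=[75.2793 66.3208 44.5305 29.7506 15.1349 7.1542] k=[80 61 40 28 17 2]
t=13: x=[77.2421 59.7357 40.3239 28.0667 16.9015 3.7461] k=[75 62 40 30 21 9]
t=14: x=[72.6044 60.0062 40.6382 30.0654 21.0626 10.7106] k=[76 63 45 32 26 13]
t=15: x=[73.6622 61.4574 44.9007 32.6939 25.6943 14.9611] k=[69 63 44 33 30 20]
t=16: x=[67.0690 60.5986 44.2153 33.7983 29.7301 21.8413] k=[62 65 40 30 29 21]
t=17: x=[60.7726 61.0330 40.9526 30.9048 28.7220 22.6509] k=[56 58 40 30 25 18]
t=18: x=[54.4981 54.7598 40.2191 30.4851 25.2145 19.4646] k=[54 50 45 28 21 15]
t=19: x=[51.8176 48.6915 43.1153 29.0111 21.4878 16.2670] k=[55 46 45 31 17 16]
t=20: x=[52.3007 45.6219 43.0104 30.9598 18.7120 16.7569] k=[52 43 41 35 23 20]
t=21: x=[49.2568 42.5143 39.9597 34.3281 24.3606 21.0873] k=[44 38 41 29 19 23]
t=22: x=[41.5381 37.7440 38.8079 29.1709 20.8449 23.4087] k=[38 43 43 31 19 20]
t=23: x=[36.7294 41.2567 41.1174 30.9598 20.7386 20.6563] k=[41 36 36 31 21 21]

0.3523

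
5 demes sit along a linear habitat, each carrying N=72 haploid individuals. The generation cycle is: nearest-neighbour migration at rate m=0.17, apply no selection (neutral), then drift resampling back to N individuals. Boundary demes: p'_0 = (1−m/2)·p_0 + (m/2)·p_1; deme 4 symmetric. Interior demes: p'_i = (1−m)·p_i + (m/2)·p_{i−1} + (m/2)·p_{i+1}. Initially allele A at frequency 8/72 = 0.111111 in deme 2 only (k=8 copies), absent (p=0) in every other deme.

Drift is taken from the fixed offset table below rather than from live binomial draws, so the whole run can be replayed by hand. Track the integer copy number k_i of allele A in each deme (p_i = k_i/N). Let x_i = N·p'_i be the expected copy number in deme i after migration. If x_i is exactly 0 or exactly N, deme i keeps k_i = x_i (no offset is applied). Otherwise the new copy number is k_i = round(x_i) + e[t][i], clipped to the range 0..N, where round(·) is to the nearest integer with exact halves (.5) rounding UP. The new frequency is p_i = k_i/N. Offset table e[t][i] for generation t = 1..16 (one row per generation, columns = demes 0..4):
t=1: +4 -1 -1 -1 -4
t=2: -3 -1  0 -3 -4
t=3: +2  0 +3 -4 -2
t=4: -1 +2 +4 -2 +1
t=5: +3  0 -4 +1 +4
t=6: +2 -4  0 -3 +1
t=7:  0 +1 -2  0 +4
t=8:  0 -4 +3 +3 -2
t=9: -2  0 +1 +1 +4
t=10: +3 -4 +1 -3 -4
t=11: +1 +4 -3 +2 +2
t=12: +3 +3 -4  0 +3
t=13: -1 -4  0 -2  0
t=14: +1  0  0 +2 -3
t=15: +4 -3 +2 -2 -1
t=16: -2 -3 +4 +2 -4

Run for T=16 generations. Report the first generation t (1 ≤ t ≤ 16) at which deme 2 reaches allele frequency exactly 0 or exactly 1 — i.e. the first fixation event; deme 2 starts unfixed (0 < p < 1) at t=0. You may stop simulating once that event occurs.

12

t=0: k=[0 0 8 0 0]
t=1: x=[0.0000 0.6800 6.6400 0.6800 0.0000] k=[0 0 6 0 0]
t=2: x=[0.0000 0.5100 4.9800 0.5100 0.0000] k=[0 0 5 0 0]
t=3: x=[0.0000 0.4250 4.1500 0.4250 0.0000] k=[0 0 7 0 0]
t=4: x=[0.0000 0.5950 5.8100 0.5950 0.0000] k=[0 3 10 0 0]
t=5: x=[0.2550 3.3400 8.5550 0.8500 0.0000] k=[3 3 5 2 0]
t=6: x=[3.0000 3.1700 4.5750 2.0850 0.1700] k=[5 0 5 0 1]
t=7: x=[4.5750 0.8500 4.1500 0.5100 0.9150] k=[5 2 2 1 5]
t=8: x=[4.7450 2.2550 1.9150 1.4250 4.6600] k=[5 0 5 4 3]
t=9: x=[4.5750 0.8500 4.4900 4.0000 3.0850] k=[3 1 5 5 7]
t=10: x=[2.8300 1.5100 4.6600 5.1700 6.8300] k=[6 0 6 2 3]
t=11: x=[5.4900 1.0200 5.1500 2.4250 2.9150] k=[6 5 2 4 5]
t=12: x=[5.9150 4.8300 2.4250 3.9150 4.9150] k=[9 8 0 4 8]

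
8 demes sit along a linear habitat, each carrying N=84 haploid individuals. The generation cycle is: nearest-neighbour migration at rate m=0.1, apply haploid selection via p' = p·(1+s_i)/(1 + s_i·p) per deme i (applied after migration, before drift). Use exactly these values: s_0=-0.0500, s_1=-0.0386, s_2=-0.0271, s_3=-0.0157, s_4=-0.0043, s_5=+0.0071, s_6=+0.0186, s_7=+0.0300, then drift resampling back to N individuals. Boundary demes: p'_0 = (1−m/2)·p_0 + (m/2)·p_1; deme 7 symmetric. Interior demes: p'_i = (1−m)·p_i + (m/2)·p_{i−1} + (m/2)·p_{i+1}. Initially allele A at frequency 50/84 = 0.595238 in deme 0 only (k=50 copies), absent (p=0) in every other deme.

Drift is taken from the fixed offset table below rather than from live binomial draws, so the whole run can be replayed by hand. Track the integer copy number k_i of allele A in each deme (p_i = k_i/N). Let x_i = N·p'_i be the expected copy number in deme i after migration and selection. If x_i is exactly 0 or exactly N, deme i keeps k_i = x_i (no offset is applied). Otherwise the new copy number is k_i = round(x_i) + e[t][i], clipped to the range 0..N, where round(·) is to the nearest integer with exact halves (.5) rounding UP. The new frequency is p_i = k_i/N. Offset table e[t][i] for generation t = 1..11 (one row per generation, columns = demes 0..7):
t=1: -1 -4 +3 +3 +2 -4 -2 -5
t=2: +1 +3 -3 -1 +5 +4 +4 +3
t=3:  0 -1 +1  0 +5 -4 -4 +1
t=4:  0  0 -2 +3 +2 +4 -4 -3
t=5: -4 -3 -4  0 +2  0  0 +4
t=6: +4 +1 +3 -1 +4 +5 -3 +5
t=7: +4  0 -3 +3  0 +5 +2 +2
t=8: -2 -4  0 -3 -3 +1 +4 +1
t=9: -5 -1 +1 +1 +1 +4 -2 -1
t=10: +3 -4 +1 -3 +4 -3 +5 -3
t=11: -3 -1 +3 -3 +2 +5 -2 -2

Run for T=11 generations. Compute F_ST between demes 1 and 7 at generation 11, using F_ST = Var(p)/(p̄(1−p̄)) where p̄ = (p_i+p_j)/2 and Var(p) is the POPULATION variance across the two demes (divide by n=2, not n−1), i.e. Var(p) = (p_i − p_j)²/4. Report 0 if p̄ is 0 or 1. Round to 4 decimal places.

t=0: k=[50 0 0 0 0 0 0 0]
t=1: x=[46.4380 2.4063 0.0000 0.0000 0.0000 0.0000 0.0000 0.0000] k=[45 0 0 0 0 0 0 0]
t=2: x=[41.6729 2.1654 0.0000 0.0000 0.0000 0.0000 0.0000 0.0000] k=[43 5 0 0 0 0 0 0]
t=3: x=[40.0242 6.4129 0.2432 0.0000 0.0000 0.0000 0.0000 0.0000] k=[40 5 1 0 0 0 0 0]
t=4: x=[37.1841 6.3162 1.1193 0.0492 0.0000 0.0000 0.0000 0.0000] k=[37 6 0 3 0 0 0 0]
t=5: x=[34.4035 6.9934 0.4379 2.6590 0.1494 0.0000 0.0000 0.0000] k=[30 4 0 3 2 0 0 0]
t=6: x=[27.7389 4.9147 0.3406 2.7575 1.9418 0.1007 0.0000 0.0000] k=[32 6 3 2 6 5 0 0]
t=7: x=[29.7079 6.8967 3.0190 2.2156 5.7270 4.8321 0.2546 0.0000] k=[34 7 0 5 6 10 2 0]
t=8: x=[31.6323 7.7196 0.5839 4.7289 6.1255 9.4592 2.3416 0.1030] k=[30 4 1 2 3 10 6 1]
t=9: x=[27.7389 4.9630 1.1679 1.9693 3.2864 9.5095 6.0527 1.2869] k=[23 4 2 3 4 14 4 0]
t=10: x=[21.2261 4.6732 2.0932 2.9546 4.4319 13.0779 4.3758 0.2060] k=[24 1 3 0 8 10 9 0]
t=11: x=[22.0068 2.1654 2.6779 0.5414 7.6699 9.9117 8.7433 0.4634] k=[19 1 6 0 10 15 7 0]

0.0060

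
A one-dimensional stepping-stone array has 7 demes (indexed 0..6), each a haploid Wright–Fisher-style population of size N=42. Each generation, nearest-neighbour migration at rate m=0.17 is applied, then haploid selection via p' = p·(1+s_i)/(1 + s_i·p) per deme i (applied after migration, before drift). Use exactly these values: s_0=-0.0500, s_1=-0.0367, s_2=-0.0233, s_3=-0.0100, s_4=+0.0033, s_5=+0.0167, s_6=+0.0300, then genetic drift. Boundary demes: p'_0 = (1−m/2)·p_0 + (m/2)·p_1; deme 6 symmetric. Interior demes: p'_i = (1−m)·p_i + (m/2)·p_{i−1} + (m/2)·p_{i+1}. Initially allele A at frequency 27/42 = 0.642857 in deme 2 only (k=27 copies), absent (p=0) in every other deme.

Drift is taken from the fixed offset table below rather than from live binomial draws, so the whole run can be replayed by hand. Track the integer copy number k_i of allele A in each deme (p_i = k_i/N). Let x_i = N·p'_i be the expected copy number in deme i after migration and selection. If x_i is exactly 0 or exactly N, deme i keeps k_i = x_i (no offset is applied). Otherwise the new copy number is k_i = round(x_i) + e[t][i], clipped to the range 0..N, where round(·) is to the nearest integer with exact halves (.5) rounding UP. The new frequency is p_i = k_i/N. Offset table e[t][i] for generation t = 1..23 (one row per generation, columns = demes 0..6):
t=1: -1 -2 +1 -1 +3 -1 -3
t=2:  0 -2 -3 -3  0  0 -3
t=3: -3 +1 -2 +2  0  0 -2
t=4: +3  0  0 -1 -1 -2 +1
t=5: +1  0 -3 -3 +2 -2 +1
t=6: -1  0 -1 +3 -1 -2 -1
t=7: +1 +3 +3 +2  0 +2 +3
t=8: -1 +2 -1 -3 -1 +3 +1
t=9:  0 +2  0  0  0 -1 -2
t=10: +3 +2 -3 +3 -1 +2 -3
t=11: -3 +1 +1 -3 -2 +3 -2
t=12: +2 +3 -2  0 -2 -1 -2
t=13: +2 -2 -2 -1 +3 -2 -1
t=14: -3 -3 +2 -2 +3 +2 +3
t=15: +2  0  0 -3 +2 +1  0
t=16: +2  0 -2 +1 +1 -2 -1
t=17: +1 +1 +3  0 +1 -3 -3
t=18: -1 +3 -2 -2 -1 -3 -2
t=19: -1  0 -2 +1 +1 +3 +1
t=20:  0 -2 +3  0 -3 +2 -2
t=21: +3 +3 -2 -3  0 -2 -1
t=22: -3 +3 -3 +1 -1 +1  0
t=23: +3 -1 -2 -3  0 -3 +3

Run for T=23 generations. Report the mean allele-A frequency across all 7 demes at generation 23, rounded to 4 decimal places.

0.0714

t=0: k=[0 0 27 0 0 0 0]
t=1: x=[0.0000 2.2152 22.1634 2.2733 0.0000 0.0000 0.0000] k=[0 0 23 1 0 0 0]
t=2: x=[0.0000 1.8865 18.9296 2.7590 0.0853 0.0000 0.0000] k=[0 0 16 0 0 0 0]
t=3: x=[0.0000 1.3116 13.0668 1.3468 0.0000 0.0000 0.0000] k=[0 2 11 3 0 0 0]
t=4: x=[0.1615 2.5054 9.3821 3.3935 0.2558 0.0000 0.0000] k=[3 3 9 2 0 0 0]
t=5: x=[2.8602 3.3916 7.7450 2.4021 0.1706 0.0000 0.0000] k=[4 3 5 0 2 0 0]
t=6: x=[3.7367 3.1445 4.3129 0.5891 1.6653 0.1728 0.0000] k=[3 3 3 4 1 0 0]
t=7: x=[2.8602 2.8975 3.0183 3.6266 1.1738 0.0864 0.0000] k=[4 6 6 6 1 2 0]
t=8: x=[3.9813 5.6448 5.8798 5.5266 1.5148 1.7729 0.1751] k=[3 8 5 3 1 5 1]
t=9: x=[3.2671 7.0967 4.9806 2.9721 1.5148 4.3846 1.3789] k=[3 9 5 3 2 3 0]
t=10: x=[3.3485 7.9072 5.0641 3.0564 2.1768 2.7016 0.2626] k=[6 10 2 6 1 5 0]
t=11: x=[6.0688 8.7188 2.9546 5.1891 1.7706 4.2985 0.4376] k=[3 10 4 2 0 7 0]
t=12: x=[3.4299 8.6357 4.2491 1.9809 0.7675 5.8934 0.6126] k=[5 12 2 2 0 5 0]
t=13: x=[5.3509 10.2623 2.7880 1.8125 0.5969 4.2124 0.4376] k=[7 8 1 1 4 2 0]
t=14: x=[6.7880 7.0967 1.5592 1.2428 3.5858 2.0318 0.1751] k=[4 4 4 0 7 4 3]
t=15: x=[3.8182 3.8667 3.5820 0.9259 6.1673 4.2326 3.1706] k=[6 4 4 0 8 5 3]
t=16: x=[5.5772 4.0317 3.5820 1.0100 7.0844 5.1595 3.2577] k=[8 4 2 2 8 3 2]
t=17: x=[7.3440 4.0317 2.1220 2.4864 7.0844 3.3913 2.1444] k=[8 5 5 2 8 0 0]
t=18: x=[7.4262 5.0855 4.6467 2.7392 6.8288 0.6912 0.0000] k=[6 8 3 1 6 0 0]
t=19: x=[5.9049 7.1797 3.1849 1.5796 5.0797 0.5184 0.0000] k=[5 7 1 3 6 4 0]
t=20: x=[4.9419 6.1219 1.6424 3.0564 5.5909 3.8880 0.3501] k=[5 4 5 3 3 6 0]
t=21: x=[4.6967 4.0317 4.6467 3.1407 3.2649 5.3114 0.5251] k=[8 7 3 0 3 3 0]
t=22: x=[7.5908 6.5360 3.0183 0.5050 2.7535 2.7878 0.2626] k=[5 10 0 2 2 4 0]
t=23: x=[5.1873 8.4694 0.9968 1.8125 2.1768 3.5434 0.3501] k=[8 7 0 0 2 1 3]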